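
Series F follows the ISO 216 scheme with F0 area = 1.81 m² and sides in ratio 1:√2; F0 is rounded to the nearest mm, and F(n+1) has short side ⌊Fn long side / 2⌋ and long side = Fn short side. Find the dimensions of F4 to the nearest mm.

282 × 400 mm

Let F0's short side be w mm. w · w√2 = 1.81 m² = 1,810,000 mm², so w ≈ 1131.3 mm and w√2 ≈ 1599.9 mm → F0 = 1131 × 1600 mm.
F1: ⌊1600/2⌋ × 1131 = 800 × 1131 mm
F2: ⌊1131/2⌋ × 800 = 565 × 800 mm
F3: ⌊800/2⌋ × 565 = 400 × 565 mm
F4: ⌊565/2⌋ × 400 = 282 × 400 mm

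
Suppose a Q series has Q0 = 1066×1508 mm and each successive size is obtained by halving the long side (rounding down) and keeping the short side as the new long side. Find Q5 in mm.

Q1: ⌊1508/2⌋ × 1066 = 754 × 1066 mm
Q2: ⌊1066/2⌋ × 754 = 533 × 754 mm
Q3: ⌊754/2⌋ × 533 = 377 × 533 mm
Q4: ⌊533/2⌋ × 377 = 266 × 377 mm
Q5: ⌊377/2⌋ × 266 = 188 × 266 mm

188 × 266 mm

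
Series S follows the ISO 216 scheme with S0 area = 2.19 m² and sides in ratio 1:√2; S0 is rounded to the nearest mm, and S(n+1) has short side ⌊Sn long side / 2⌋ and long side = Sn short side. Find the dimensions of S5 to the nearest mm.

220 × 311 mm

Let S0's short side be w mm. w · w√2 = 2.19 m² = 2,190,000 mm², so w ≈ 1244.4 mm and w√2 ≈ 1759.9 mm → S0 = 1244 × 1760 mm.
S1: ⌊1760/2⌋ × 1244 = 880 × 1244 mm
S2: ⌊1244/2⌋ × 880 = 622 × 880 mm
S3: ⌊880/2⌋ × 622 = 440 × 622 mm
S4: ⌊622/2⌋ × 440 = 311 × 440 mm
S5: ⌊440/2⌋ × 311 = 220 × 311 mm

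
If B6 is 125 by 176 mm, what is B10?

31 × 44 mm

B7: ⌊176/2⌋ × 125 = 88 × 125 mm
B8: ⌊125/2⌋ × 88 = 62 × 88 mm
B9: ⌊88/2⌋ × 62 = 44 × 62 mm
B10: ⌊62/2⌋ × 44 = 31 × 44 mm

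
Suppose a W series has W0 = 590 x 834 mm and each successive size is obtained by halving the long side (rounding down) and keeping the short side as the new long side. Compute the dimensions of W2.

W1: ⌊834/2⌋ × 590 = 417 × 590 mm
W2: ⌊590/2⌋ × 417 = 295 × 417 mm

295 × 417 mm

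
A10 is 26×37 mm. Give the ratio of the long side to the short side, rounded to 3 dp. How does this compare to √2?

37 / 26 = 1.423
ISO 216 targets √2 ≈ 1.414; the +0.009 deviation is from mm rounding.

1.423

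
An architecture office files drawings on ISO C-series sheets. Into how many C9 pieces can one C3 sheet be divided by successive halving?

64

C3 = 324 × 458 mm; C9 = 40 × 57 mm.
Each halving step doubles the count; 6 steps from C3 to C9.
2^6 = 64.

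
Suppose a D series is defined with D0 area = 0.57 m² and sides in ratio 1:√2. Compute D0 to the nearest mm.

Let the short side be w mm. Then w · w√2 = 0.57 m² = 570,000 mm².
w² = 570,000/√2, so w ≈ 634.9 mm; long side = w√2 ≈ 897.8 mm.

635 × 898 mm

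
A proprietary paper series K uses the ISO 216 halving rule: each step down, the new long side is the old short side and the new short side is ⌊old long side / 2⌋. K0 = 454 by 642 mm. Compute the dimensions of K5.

K1: ⌊642/2⌋ × 454 = 321 × 454 mm
K2: ⌊454/2⌋ × 321 = 227 × 321 mm
K3: ⌊321/2⌋ × 227 = 160 × 227 mm
K4: ⌊227/2⌋ × 160 = 113 × 160 mm
K5: ⌊160/2⌋ × 113 = 80 × 113 mm

80 × 113 mm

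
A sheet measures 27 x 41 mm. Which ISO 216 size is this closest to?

C10 (28 × 40 mm)

Aspect ratio 41/27 ≈ 1.519 (ISO target is √2 ≈ 1.414).
In the C-series (envelope sizes, between A and B): C10 = 28 × 40 mm.
Off by 2 mm total — nearest standard size.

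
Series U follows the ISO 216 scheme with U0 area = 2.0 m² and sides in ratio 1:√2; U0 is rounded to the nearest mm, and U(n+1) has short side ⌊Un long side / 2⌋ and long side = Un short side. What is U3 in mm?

420 × 594 mm

Let U0's short side be w mm. w · w√2 = 2.0 m² = 2,000,000 mm², so w ≈ 1189.2 mm and w√2 ≈ 1681.8 mm → U0 = 1189 × 1682 mm.
U1: ⌊1682/2⌋ × 1189 = 841 × 1189 mm
U2: ⌊1189/2⌋ × 841 = 594 × 841 mm
U3: ⌊841/2⌋ × 594 = 420 × 594 mm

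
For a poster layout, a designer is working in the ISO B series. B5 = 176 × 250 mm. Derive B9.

44 × 62 mm

B6: ⌊250/2⌋ × 176 = 125 × 176 mm
B7: ⌊176/2⌋ × 125 = 88 × 125 mm
B8: ⌊125/2⌋ × 88 = 62 × 88 mm
B9: ⌊88/2⌋ × 62 = 44 × 62 mm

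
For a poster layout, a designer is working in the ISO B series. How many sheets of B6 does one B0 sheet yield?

B0 = 1000 × 1414 mm; B6 = 125 × 176 mm.
Each halving step doubles the count; 6 steps from B0 to B6.
2^6 = 64.

64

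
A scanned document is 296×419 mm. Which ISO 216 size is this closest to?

Aspect ratio 419/296 ≈ 1.416 — close to the ISO √2 ≈ 1.414.
In the A-series (A0 area = 1 m²): A3 = 297 × 420 mm.
Off by 2 mm total — nearest standard size.

A3 (297 × 420 mm)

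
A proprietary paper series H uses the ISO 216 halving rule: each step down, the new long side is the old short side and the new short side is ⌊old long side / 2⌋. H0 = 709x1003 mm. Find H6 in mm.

88 × 125 mm

H1: ⌊1003/2⌋ × 709 = 501 × 709 mm
H2: ⌊709/2⌋ × 501 = 354 × 501 mm
H3: ⌊501/2⌋ × 354 = 250 × 354 mm
H4: ⌊354/2⌋ × 250 = 177 × 250 mm
H5: ⌊250/2⌋ × 177 = 125 × 177 mm
H6: ⌊177/2⌋ × 125 = 88 × 125 mm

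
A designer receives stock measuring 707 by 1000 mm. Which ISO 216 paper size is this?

Aspect ratio 1000/707 ≈ 1.414 — close to the ISO √2 ≈ 1.414.
In the B-series (B0 = 1000 × 1414 mm): B1 = 707 × 1000 mm.

B1 (707 × 1000 mm)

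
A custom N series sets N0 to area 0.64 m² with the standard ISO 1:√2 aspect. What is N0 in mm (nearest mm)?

Let the short side be w mm. Then w · w√2 = 0.64 m² = 640,000 mm².
w² = 640,000/√2, so w ≈ 672.7 mm; long side = w√2 ≈ 951.4 mm.

673 × 951 mm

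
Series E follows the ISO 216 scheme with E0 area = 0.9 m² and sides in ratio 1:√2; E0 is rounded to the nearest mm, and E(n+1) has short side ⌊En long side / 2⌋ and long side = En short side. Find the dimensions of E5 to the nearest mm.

Let E0's short side be w mm. w · w√2 = 0.9 m² = 900,000 mm², so w ≈ 797.7 mm and w√2 ≈ 1128.2 mm → E0 = 798 × 1128 mm.
E1: ⌊1128/2⌋ × 798 = 564 × 798 mm
E2: ⌊798/2⌋ × 564 = 399 × 564 mm
E3: ⌊564/2⌋ × 399 = 282 × 399 mm
E4: ⌊399/2⌋ × 282 = 199 × 282 mm
E5: ⌊282/2⌋ × 199 = 141 × 199 mm

141 × 199 mm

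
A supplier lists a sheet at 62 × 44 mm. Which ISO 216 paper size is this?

Aspect ratio 62/44 ≈ 1.409 — close to the ISO √2 ≈ 1.414.
In the B-series (B0 = 1000 × 1414 mm): B9 = 44 × 62 mm.

B9 (44 × 62 mm)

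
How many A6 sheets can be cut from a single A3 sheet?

8

Each ISO step halves the sheet: 1 × A3 → 2 × A4 → 4 × A5 → 8 × A6
From A3 to A6 is 3 halving steps: 2^3 = 8.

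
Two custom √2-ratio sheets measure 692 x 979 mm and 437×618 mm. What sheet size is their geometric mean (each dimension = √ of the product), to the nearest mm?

550 × 778 mm

Short side: √(692 · 437) = √302404 ≈ 549.9 → 550 mm
Long side: √(979 · 618) = √605022 ≈ 777.8 → 778 mm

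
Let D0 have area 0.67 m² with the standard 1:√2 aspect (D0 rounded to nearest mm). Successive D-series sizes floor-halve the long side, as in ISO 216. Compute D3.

Let D0's short side be w mm. w · w√2 = 0.67 m² = 670,000 mm², so w ≈ 688.3 mm and w√2 ≈ 973.4 mm → D0 = 688 × 973 mm.
D1: ⌊973/2⌋ × 688 = 486 × 688 mm
D2: ⌊688/2⌋ × 486 = 344 × 486 mm
D3: ⌊486/2⌋ × 344 = 243 × 344 mm

243 × 344 mm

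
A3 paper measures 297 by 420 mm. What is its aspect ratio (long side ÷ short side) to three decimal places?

1.414

420 / 297 = 1.414
Matches √2 ≈ 1.414 — the ISO 216 defining ratio.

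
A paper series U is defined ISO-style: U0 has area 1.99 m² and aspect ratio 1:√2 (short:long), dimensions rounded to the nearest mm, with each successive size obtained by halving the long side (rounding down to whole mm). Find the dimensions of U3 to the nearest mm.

419 × 593 mm

Let U0's short side be w mm. w · w√2 = 1.99 m² = 1,990,000 mm², so w ≈ 1186.2 mm and w√2 ≈ 1677.6 mm → U0 = 1186 × 1678 mm.
U1: ⌊1678/2⌋ × 1186 = 839 × 1186 mm
U2: ⌊1186/2⌋ × 839 = 593 × 839 mm
U3: ⌊839/2⌋ × 593 = 419 × 593 mm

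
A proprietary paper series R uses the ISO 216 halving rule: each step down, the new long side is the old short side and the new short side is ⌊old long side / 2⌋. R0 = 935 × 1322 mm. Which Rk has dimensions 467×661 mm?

R2

R0: 935 × 1322 mm
R1: 661 × 935 mm
R2: 467 × 661 mm
R3: 330 × 467 mm
→ matches R2.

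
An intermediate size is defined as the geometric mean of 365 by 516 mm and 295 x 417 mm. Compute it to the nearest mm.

328 × 464 mm

Short side: √(365 · 295) = √107675 ≈ 328.1 → 328 mm
Long side: √(516 · 417) = √215172 ≈ 463.9 → 464 mm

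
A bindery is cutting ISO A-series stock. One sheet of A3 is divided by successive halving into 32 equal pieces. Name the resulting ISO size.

A8

32 = 2^5, so 5 halving steps.
A3 → A4 → … → A8 after 5 steps.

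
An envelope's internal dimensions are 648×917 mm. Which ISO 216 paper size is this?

Aspect ratio 917/648 ≈ 1.415 — close to the ISO √2 ≈ 1.414.
In the C-series (envelope sizes, between A and B): C1 = 648 × 917 mm.

C1 (648 × 917 mm)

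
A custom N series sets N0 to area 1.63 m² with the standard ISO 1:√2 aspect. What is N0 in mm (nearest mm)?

Let the short side be w mm. Then w · w√2 = 1.63 m² = 1,630,000 mm².
w² = 1,630,000/√2, so w ≈ 1073.6 mm; long side = w√2 ≈ 1518.3 mm.

1074 × 1518 mm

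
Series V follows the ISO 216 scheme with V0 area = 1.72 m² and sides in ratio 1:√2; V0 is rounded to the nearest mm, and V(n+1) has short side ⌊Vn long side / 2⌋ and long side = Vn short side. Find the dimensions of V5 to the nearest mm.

195 × 275 mm

Let V0's short side be w mm. w · w√2 = 1.72 m² = 1,720,000 mm², so w ≈ 1102.8 mm and w√2 ≈ 1559.6 mm → V0 = 1103 × 1560 mm.
V1: ⌊1560/2⌋ × 1103 = 780 × 1103 mm
V2: ⌊1103/2⌋ × 780 = 551 × 780 mm
V3: ⌊780/2⌋ × 551 = 390 × 551 mm
V4: ⌊551/2⌋ × 390 = 275 × 390 mm
V5: ⌊390/2⌋ × 275 = 195 × 275 mm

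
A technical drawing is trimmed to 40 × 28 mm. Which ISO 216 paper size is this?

Aspect ratio 40/28 ≈ 1.429 — close to the ISO √2 ≈ 1.414.
In the C-series (envelope sizes, between A and B): C10 = 28 × 40 mm.

C10 (28 × 40 mm)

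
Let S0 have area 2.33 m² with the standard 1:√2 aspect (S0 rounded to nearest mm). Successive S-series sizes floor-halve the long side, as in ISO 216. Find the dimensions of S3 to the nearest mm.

Let S0's short side be w mm. w · w√2 = 2.33 m² = 2,330,000 mm², so w ≈ 1283.6 mm and w√2 ≈ 1815.2 mm → S0 = 1284 × 1815 mm.
S1: ⌊1815/2⌋ × 1284 = 907 × 1284 mm
S2: ⌊1284/2⌋ × 907 = 642 × 907 mm
S3: ⌊907/2⌋ × 642 = 453 × 642 mm

453 × 642 mm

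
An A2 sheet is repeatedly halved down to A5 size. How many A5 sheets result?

Each ISO step halves the sheet: 1 × A2 → 2 × A3 → 4 × A4 → 8 × A5
From A2 to A5 is 3 halving steps: 2^3 = 8.

8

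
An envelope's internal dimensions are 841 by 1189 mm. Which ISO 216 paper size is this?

A0 (841 × 1189 mm)

Aspect ratio 1189/841 ≈ 1.414 — close to the ISO √2 ≈ 1.414.
In the A-series (A0 area = 1 m²): A0 = 841 × 1189 mm.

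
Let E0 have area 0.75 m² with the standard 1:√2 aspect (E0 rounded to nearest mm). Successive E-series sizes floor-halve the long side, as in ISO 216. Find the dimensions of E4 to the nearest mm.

182 × 257 mm

Let E0's short side be w mm. w · w√2 = 0.75 m² = 750,000 mm², so w ≈ 728.2 mm and w√2 ≈ 1029.9 mm → E0 = 728 × 1030 mm.
E1: ⌊1030/2⌋ × 728 = 515 × 728 mm
E2: ⌊728/2⌋ × 515 = 364 × 515 mm
E3: ⌊515/2⌋ × 364 = 257 × 364 mm
E4: ⌊364/2⌋ × 257 = 182 × 257 mm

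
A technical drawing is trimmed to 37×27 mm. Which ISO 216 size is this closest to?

Aspect ratio 37/27 ≈ 1.370 (ISO target is √2 ≈ 1.414).
In the A-series (A0 area = 1 m²): A10 = 26 × 37 mm.
Off by 1 mm total — nearest standard size.

A10 (26 × 37 mm)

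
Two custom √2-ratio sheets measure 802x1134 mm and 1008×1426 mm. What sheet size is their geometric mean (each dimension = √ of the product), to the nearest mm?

Short side: √(802 · 1008) = √808416 ≈ 899.1 → 899 mm
Long side: √(1134 · 1426) = √1617084 ≈ 1271.6 → 1272 mm

899 × 1272 mm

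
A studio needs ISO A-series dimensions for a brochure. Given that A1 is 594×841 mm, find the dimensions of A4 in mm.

A2: ⌊841/2⌋ × 594 = 420 × 594 mm
A3: ⌊594/2⌋ × 420 = 297 × 420 mm
A4: ⌊420/2⌋ × 297 = 210 × 297 mm

210 × 297 mm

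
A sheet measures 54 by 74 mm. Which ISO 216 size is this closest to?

Aspect ratio 74/54 ≈ 1.370 (ISO target is √2 ≈ 1.414).
In the A-series (A0 area = 1 m²): A8 = 52 × 74 mm.
Off by 2 mm total — nearest standard size.

A8 (52 × 74 mm)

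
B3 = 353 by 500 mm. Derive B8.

B4: ⌊500/2⌋ × 353 = 250 × 353 mm
B5: ⌊353/2⌋ × 250 = 176 × 250 mm
B6: ⌊250/2⌋ × 176 = 125 × 176 mm
B7: ⌊176/2⌋ × 125 = 88 × 125 mm
B8: ⌊125/2⌋ × 88 = 62 × 88 mm

62 × 88 mm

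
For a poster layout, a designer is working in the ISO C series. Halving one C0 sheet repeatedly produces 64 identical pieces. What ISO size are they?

C6

64 = 2^6, so 6 halving steps.
C0 → C1 → … → C6 after 6 steps.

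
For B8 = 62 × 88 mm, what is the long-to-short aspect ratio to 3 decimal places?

88 / 62 = 1.419
ISO 216 targets √2 ≈ 1.414; the +0.005 deviation is from mm rounding.

1.419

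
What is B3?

B0 = 1000 × 1414 mm (B0 has a 1000 mm short side, aspect 1:√2).
B1: ⌊1414/2⌋ × 1000 = 707 × 1000 mm
B2: ⌊1000/2⌋ × 707 = 500 × 707 mm
B3: ⌊707/2⌋ × 500 = 353 × 500 mm

353 × 500 mm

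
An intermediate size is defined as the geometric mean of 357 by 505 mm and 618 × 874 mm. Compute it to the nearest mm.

470 × 664 mm

Short side: √(357 · 618) = √220626 ≈ 469.7 → 470 mm
Long side: √(505 · 874) = √441370 ≈ 664.4 → 664 mm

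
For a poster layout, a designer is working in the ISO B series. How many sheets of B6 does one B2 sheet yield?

16

B2 = 500 × 707 mm; B6 = 125 × 176 mm.
Each halving step doubles the count; 4 steps from B2 to B6.
2^4 = 16.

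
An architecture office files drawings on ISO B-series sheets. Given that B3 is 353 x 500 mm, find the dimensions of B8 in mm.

62 × 88 mm

B4: ⌊500/2⌋ × 353 = 250 × 353 mm
B5: ⌊353/2⌋ × 250 = 176 × 250 mm
B6: ⌊250/2⌋ × 176 = 125 × 176 mm
B7: ⌊176/2⌋ × 125 = 88 × 125 mm
B8: ⌊125/2⌋ × 88 = 62 × 88 mm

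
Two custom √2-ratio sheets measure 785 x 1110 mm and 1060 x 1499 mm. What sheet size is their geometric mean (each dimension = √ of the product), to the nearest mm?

912 × 1290 mm

Short side: √(785 · 1060) = √832100 ≈ 912.2 → 912 mm
Long side: √(1110 · 1499) = √1663890 ≈ 1289.9 → 1290 mm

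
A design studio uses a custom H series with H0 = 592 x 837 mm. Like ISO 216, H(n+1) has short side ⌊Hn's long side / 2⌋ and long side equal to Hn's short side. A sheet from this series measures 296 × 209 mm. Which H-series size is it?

H3

H0: 592 × 837 mm
H1: 418 × 592 mm
H2: 296 × 418 mm
H3: 209 × 296 mm
H4: 148 × 209 mm
→ matches H3.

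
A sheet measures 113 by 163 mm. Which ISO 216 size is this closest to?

Aspect ratio 163/113 ≈ 1.442 (ISO target is √2 ≈ 1.414).
In the C-series (envelope sizes, between A and B): C6 = 114 × 162 mm.
Off by 2 mm total — nearest standard size.

C6 (114 × 162 mm)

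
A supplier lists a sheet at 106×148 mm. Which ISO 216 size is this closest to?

A6 (105 × 148 mm)

Aspect ratio 148/106 ≈ 1.396 (ISO target is √2 ≈ 1.414).
In the A-series (A0 area = 1 m²): A6 = 105 × 148 mm.
Off by 1 mm total — nearest standard size.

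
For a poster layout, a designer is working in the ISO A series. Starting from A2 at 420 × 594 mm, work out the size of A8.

A3: ⌊594/2⌋ × 420 = 297 × 420 mm
A4: ⌊420/2⌋ × 297 = 210 × 297 mm
A5: ⌊297/2⌋ × 210 = 148 × 210 mm
A6: ⌊210/2⌋ × 148 = 105 × 148 mm
A7: ⌊148/2⌋ × 105 = 74 × 105 mm
A8: ⌊105/2⌋ × 74 = 52 × 74 mm

52 × 74 mm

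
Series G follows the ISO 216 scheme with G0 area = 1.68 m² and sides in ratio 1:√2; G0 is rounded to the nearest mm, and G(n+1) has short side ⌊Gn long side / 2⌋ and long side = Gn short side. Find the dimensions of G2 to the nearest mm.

Let G0's short side be w mm. w · w√2 = 1.68 m² = 1,680,000 mm², so w ≈ 1089.9 mm and w√2 ≈ 1541.4 mm → G0 = 1090 × 1541 mm.
G1: ⌊1541/2⌋ × 1090 = 770 × 1090 mm
G2: ⌊1090/2⌋ × 770 = 545 × 770 mm

545 × 770 mm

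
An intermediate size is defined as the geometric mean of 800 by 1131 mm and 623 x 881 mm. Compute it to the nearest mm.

706 × 998 mm

Short side: √(800 · 623) = √498400 ≈ 706.0 → 706 mm
Long side: √(1131 · 881) = √996411 ≈ 998.2 → 998 mm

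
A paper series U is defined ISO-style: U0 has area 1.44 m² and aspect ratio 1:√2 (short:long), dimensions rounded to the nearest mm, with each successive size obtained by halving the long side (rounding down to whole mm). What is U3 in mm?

356 × 504 mm

Let U0's short side be w mm. w · w√2 = 1.44 m² = 1,440,000 mm², so w ≈ 1009.1 mm and w√2 ≈ 1427.0 mm → U0 = 1009 × 1427 mm.
U1: ⌊1427/2⌋ × 1009 = 713 × 1009 mm
U2: ⌊1009/2⌋ × 713 = 504 × 713 mm
U3: ⌊713/2⌋ × 504 = 356 × 504 mm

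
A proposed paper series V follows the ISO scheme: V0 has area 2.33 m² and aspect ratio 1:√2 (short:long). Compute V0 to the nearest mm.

Let the short side be w mm. Then w · w√2 = 2.33 m² = 2,330,000 mm².
w² = 2,330,000/√2, so w ≈ 1283.6 mm; long side = w√2 ≈ 1815.2 mm.

1284 × 1815 mm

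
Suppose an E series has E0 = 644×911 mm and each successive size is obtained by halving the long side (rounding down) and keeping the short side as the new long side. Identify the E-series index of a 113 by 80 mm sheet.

E0: 644 × 911 mm
E1: 455 × 644 mm
E2: 322 × 455 mm
E3: 227 × 322 mm
E4: 161 × 227 mm
E5: 113 × 161 mm
E6: 80 × 113 mm
E7: 56 × 80 mm
→ matches E6.

E6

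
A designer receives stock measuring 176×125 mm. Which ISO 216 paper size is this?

Aspect ratio 176/125 ≈ 1.408 — close to the ISO √2 ≈ 1.414.
In the B-series (B0 = 1000 × 1414 mm): B6 = 125 × 176 mm.

B6 (125 × 176 mm)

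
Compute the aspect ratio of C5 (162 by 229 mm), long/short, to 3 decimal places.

1.414

229 / 162 = 1.414
Matches √2 ≈ 1.414 — the ISO 216 defining ratio.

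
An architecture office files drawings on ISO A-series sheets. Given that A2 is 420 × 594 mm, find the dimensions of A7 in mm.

74 × 105 mm

A3: ⌊594/2⌋ × 420 = 297 × 420 mm
A4: ⌊420/2⌋ × 297 = 210 × 297 mm
A5: ⌊297/2⌋ × 210 = 148 × 210 mm
A6: ⌊210/2⌋ × 148 = 105 × 148 mm
A7: ⌊148/2⌋ × 105 = 74 × 105 mm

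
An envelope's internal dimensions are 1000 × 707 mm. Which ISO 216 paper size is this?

Aspect ratio 1000/707 ≈ 1.414 — close to the ISO √2 ≈ 1.414.
In the B-series (B0 = 1000 × 1414 mm): B1 = 707 × 1000 mm.

B1 (707 × 1000 mm)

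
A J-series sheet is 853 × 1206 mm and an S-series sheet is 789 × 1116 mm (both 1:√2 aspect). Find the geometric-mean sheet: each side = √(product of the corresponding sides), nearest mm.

Short side: √(853 · 789) = √673017 ≈ 820.4 → 820 mm
Long side: √(1206 · 1116) = √1345896 ≈ 1160.1 → 1160 mm

820 × 1160 mm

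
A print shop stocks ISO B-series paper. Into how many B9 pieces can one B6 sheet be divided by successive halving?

B6 = 125 × 176 mm; B9 = 44 × 62 mm.
Each halving step doubles the count; 3 steps from B6 to B9.
2^3 = 8.

8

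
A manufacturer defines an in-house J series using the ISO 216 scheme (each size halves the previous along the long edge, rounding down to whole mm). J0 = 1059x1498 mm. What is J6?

132 × 187 mm

J1: ⌊1498/2⌋ × 1059 = 749 × 1059 mm
J2: ⌊1059/2⌋ × 749 = 529 × 749 mm
J3: ⌊749/2⌋ × 529 = 374 × 529 mm
J4: ⌊529/2⌋ × 374 = 264 × 374 mm
J5: ⌊374/2⌋ × 264 = 187 × 264 mm
J6: ⌊264/2⌋ × 187 = 132 × 187 mm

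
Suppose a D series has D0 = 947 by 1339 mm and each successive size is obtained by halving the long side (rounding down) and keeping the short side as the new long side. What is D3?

D1: ⌊1339/2⌋ × 947 = 669 × 947 mm
D2: ⌊947/2⌋ × 669 = 473 × 669 mm
D3: ⌊669/2⌋ × 473 = 334 × 473 mm

334 × 473 mm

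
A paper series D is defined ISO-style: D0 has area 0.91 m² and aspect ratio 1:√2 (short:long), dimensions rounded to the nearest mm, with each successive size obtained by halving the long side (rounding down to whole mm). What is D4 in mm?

200 × 283 mm

Let D0's short side be w mm. w · w√2 = 0.91 m² = 910,000 mm², so w ≈ 802.2 mm and w√2 ≈ 1134.4 mm → D0 = 802 × 1134 mm.
D1: ⌊1134/2⌋ × 802 = 567 × 802 mm
D2: ⌊802/2⌋ × 567 = 401 × 567 mm
D3: ⌊567/2⌋ × 401 = 283 × 401 mm
D4: ⌊401/2⌋ × 283 = 200 × 283 mm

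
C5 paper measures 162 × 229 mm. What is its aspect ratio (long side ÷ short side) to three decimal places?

1.414

229 / 162 = 1.414
Matches √2 ≈ 1.414 — the ISO 216 defining ratio.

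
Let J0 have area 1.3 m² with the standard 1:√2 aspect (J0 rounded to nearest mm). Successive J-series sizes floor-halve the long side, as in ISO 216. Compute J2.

479 × 678 mm

Let J0's short side be w mm. w · w√2 = 1.3 m² = 1,300,000 mm², so w ≈ 958.8 mm and w√2 ≈ 1355.9 mm → J0 = 959 × 1356 mm.
J1: ⌊1356/2⌋ × 959 = 678 × 959 mm
J2: ⌊959/2⌋ × 678 = 479 × 678 mm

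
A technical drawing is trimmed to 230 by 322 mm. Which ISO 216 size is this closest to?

C4 (229 × 324 mm)

Aspect ratio 322/230 ≈ 1.400 — close to the ISO √2 ≈ 1.414.
In the C-series (envelope sizes, between A and B): C4 = 229 × 324 mm.
Off by 3 mm total — nearest standard size.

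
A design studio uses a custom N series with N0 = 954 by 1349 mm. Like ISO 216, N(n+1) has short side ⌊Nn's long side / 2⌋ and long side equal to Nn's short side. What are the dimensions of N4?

N1 = 674 × 954 mm (from N0 by 1 halving).
N2: ⌊954/2⌋ × 674 = 477 × 674 mm
N3: ⌊674/2⌋ × 477 = 337 × 477 mm
N4: ⌊477/2⌋ × 337 = 238 × 337 mm

238 × 337 mm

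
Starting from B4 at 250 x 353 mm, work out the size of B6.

B5: ⌊353/2⌋ × 250 = 176 × 250 mm
B6: ⌊250/2⌋ × 176 = 125 × 176 mm

125 × 176 mm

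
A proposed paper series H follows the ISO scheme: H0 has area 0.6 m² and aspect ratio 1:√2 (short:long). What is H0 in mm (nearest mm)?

Let the short side be w mm. Then w · w√2 = 0.6 m² = 600,000 mm².
w² = 600,000/√2, so w ≈ 651.4 mm; long side = w√2 ≈ 921.2 mm.

651 × 921 mm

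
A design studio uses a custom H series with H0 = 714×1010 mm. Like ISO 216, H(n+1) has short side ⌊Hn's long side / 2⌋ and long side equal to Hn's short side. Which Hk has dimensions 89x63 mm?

H0: 714 × 1010 mm
H1: 505 × 714 mm
H2: 357 × 505 mm
H3: 252 × 357 mm
H4: 178 × 252 mm
H5: 126 × 178 mm
H6: 89 × 126 mm
H7: 63 × 89 mm
H8: 44 × 63 mm
→ matches H7.

H7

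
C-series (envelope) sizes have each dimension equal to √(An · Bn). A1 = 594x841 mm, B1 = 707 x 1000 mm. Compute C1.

Short side: √(594 · 707) = √419958 ≈ 648.0 → 648 mm
Long side: √(841 · 1000) = √841000 ≈ 917.1 → 917 mm

648 × 917 mm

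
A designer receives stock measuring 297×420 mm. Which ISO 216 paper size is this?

Aspect ratio 420/297 ≈ 1.414 — close to the ISO √2 ≈ 1.414.
In the A-series (A0 area = 1 m²): A3 = 297 × 420 mm.

A3 (297 × 420 mm)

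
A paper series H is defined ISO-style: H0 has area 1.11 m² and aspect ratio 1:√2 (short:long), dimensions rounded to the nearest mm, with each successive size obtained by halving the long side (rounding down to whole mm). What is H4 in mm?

221 × 313 mm

Let H0's short side be w mm. w · w√2 = 1.11 m² = 1,110,000 mm², so w ≈ 885.9 mm and w√2 ≈ 1252.9 mm → H0 = 886 × 1253 mm.
H1: ⌊1253/2⌋ × 886 = 626 × 886 mm
H2: ⌊886/2⌋ × 626 = 443 × 626 mm
H3: ⌊626/2⌋ × 443 = 313 × 443 mm
H4: ⌊443/2⌋ × 313 = 221 × 313 mm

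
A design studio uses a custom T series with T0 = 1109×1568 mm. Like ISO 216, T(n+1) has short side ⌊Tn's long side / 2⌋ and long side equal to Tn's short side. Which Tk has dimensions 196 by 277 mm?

T5

T0: 1109 × 1568 mm
T1: 784 × 1109 mm
T2: 554 × 784 mm
T3: 392 × 554 mm
T4: 277 × 392 mm
T5: 196 × 277 mm
T6: 138 × 196 mm
→ matches T5.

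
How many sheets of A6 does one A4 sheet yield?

4

A4 = 210 × 297 mm; A6 = 105 × 148 mm.
Each halving step doubles the count; 2 steps from A4 to A6.
2^2 = 4.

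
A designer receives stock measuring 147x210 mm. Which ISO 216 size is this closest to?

A5 (148 × 210 mm)

Aspect ratio 210/147 ≈ 1.429 — close to the ISO √2 ≈ 1.414.
In the A-series (A0 area = 1 m²): A5 = 148 × 210 mm.
Off by 1 mm total — nearest standard size.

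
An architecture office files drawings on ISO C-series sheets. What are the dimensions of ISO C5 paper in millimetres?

C0 = 917 × 1297 mm (C0 is the geometric mean of A0 and B0, aspect 1:√2).
C1: ⌊1297/2⌋ × 917 = 648 × 917 mm
C2: ⌊917/2⌋ × 648 = 458 × 648 mm
C3: ⌊648/2⌋ × 458 = 324 × 458 mm
C4: ⌊458/2⌋ × 324 = 229 × 324 mm
C5: ⌊324/2⌋ × 229 = 162 × 229 mm

162 × 229 mm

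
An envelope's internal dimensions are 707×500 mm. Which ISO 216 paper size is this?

Aspect ratio 707/500 ≈ 1.414 — close to the ISO √2 ≈ 1.414.
In the B-series (B0 = 1000 × 1414 mm): B2 = 500 × 707 mm.

B2 (500 × 707 mm)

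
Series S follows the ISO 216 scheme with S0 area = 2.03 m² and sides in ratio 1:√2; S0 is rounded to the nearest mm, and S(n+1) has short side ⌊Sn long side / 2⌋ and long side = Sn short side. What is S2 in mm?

599 × 847 mm

Let S0's short side be w mm. w · w√2 = 2.03 m² = 2,030,000 mm², so w ≈ 1198.1 mm and w√2 ≈ 1694.4 mm → S0 = 1198 × 1694 mm.
S1: ⌊1694/2⌋ × 1198 = 847 × 1198 mm
S2: ⌊1198/2⌋ × 847 = 599 × 847 mm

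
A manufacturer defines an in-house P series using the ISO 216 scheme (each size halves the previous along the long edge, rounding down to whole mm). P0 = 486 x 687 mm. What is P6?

P1: ⌊687/2⌋ × 486 = 343 × 486 mm
P2: ⌊486/2⌋ × 343 = 243 × 343 mm
P3: ⌊343/2⌋ × 243 = 171 × 243 mm
P4: ⌊243/2⌋ × 171 = 121 × 171 mm
P5: ⌊171/2⌋ × 121 = 85 × 121 mm
P6: ⌊121/2⌋ × 85 = 60 × 85 mm

60 × 85 mm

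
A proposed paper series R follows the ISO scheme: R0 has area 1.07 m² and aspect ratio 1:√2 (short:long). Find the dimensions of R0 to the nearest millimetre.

870 × 1230 mm

Let the short side be w mm. Then w · w√2 = 1.07 m² = 1,070,000 mm².
w² = 1,070,000/√2, so w ≈ 869.8 mm; long side = w√2 ≈ 1230.1 mm.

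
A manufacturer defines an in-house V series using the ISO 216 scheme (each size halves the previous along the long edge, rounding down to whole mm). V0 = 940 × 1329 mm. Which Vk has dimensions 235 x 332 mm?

V0: 940 × 1329 mm
V1: 664 × 940 mm
V2: 470 × 664 mm
V3: 332 × 470 mm
V4: 235 × 332 mm
V5: 166 × 235 mm
→ matches V4.

V4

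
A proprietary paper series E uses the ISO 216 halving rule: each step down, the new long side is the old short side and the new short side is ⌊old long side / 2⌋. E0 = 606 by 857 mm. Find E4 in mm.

151 × 214 mm

E1 = 428 × 606 mm (from E0 by 1 halving).
E2: ⌊606/2⌋ × 428 = 303 × 428 mm
E3: ⌊428/2⌋ × 303 = 214 × 303 mm
E4: ⌊303/2⌋ × 214 = 151 × 214 mm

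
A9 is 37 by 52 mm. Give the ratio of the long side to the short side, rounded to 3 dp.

52 / 37 = 1.405
ISO 216 targets √2 ≈ 1.414; the -0.009 deviation is from mm rounding.

1.405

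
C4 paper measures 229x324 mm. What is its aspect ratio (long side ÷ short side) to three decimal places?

1.415

324 / 229 = 1.415
Matches √2 ≈ 1.414 — the ISO 216 defining ratio.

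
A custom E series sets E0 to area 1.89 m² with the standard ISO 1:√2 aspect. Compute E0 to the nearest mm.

1156 × 1635 mm

Let the short side be w mm. Then w · w√2 = 1.89 m² = 1,890,000 mm².
w² = 1,890,000/√2, so w ≈ 1156.0 mm; long side = w√2 ≈ 1634.9 mm.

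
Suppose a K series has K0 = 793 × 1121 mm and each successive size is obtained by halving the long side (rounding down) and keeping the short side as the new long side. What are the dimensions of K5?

K1: ⌊1121/2⌋ × 793 = 560 × 793 mm
K2: ⌊793/2⌋ × 560 = 396 × 560 mm
K3: ⌊560/2⌋ × 396 = 280 × 396 mm
K4: ⌊396/2⌋ × 280 = 198 × 280 mm
K5: ⌊280/2⌋ × 198 = 140 × 198 mm

140 × 198 mm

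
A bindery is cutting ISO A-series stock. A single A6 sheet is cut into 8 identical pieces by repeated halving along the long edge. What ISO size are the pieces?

8 = 2^3, so 3 halving steps.
A6 → A7 → … → A9 after 3 steps.

A9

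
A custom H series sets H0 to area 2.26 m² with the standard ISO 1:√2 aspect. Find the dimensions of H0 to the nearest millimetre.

Let the short side be w mm. Then w · w√2 = 2.26 m² = 2,260,000 mm².
w² = 2,260,000/√2, so w ≈ 1264.1 mm; long side = w√2 ≈ 1787.8 mm.

1264 × 1788 mm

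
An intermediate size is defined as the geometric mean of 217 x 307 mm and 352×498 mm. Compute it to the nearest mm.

276 × 391 mm

Short side: √(217 · 352) = √76384 ≈ 276.4 → 276 mm
Long side: √(307 · 498) = √152886 ≈ 391.0 → 391 mm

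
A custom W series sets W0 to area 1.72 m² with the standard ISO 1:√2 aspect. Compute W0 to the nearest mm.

1103 × 1560 mm

Let the short side be w mm. Then w · w√2 = 1.72 m² = 1,720,000 mm².
w² = 1,720,000/√2, so w ≈ 1102.8 mm; long side = w√2 ≈ 1559.6 mm.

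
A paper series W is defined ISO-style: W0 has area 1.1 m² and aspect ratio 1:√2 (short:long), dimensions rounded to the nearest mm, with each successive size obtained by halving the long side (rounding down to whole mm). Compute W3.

311 × 441 mm

Let W0's short side be w mm. w · w√2 = 1.1 m² = 1,100,000 mm², so w ≈ 881.9 mm and w√2 ≈ 1247.3 mm → W0 = 882 × 1247 mm.
W1: ⌊1247/2⌋ × 882 = 623 × 882 mm
W2: ⌊882/2⌋ × 623 = 441 × 623 mm
W3: ⌊623/2⌋ × 441 = 311 × 441 mm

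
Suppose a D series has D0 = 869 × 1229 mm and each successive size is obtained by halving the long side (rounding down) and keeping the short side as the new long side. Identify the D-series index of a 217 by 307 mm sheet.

D0: 869 × 1229 mm
D1: 614 × 869 mm
D2: 434 × 614 mm
D3: 307 × 434 mm
D4: 217 × 307 mm
D5: 153 × 217 mm
→ matches D4.

D4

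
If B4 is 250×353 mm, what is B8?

B5: ⌊353/2⌋ × 250 = 176 × 250 mm
B6: ⌊250/2⌋ × 176 = 125 × 176 mm
B7: ⌊176/2⌋ × 125 = 88 × 125 mm
B8: ⌊125/2⌋ × 88 = 62 × 88 mm

62 × 88 mm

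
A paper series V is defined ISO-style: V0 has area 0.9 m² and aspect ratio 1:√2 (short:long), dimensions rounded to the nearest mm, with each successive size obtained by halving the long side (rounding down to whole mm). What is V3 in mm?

282 × 399 mm

Let V0's short side be w mm. w · w√2 = 0.9 m² = 900,000 mm², so w ≈ 797.7 mm and w√2 ≈ 1128.2 mm → V0 = 798 × 1128 mm.
V1: ⌊1128/2⌋ × 798 = 564 × 798 mm
V2: ⌊798/2⌋ × 564 = 399 × 564 mm
V3: ⌊564/2⌋ × 399 = 282 × 399 mm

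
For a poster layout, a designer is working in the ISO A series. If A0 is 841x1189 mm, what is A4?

210 × 297 mm

A1: ⌊1189/2⌋ × 841 = 594 × 841 mm
A2: ⌊841/2⌋ × 594 = 420 × 594 mm
A3: ⌊594/2⌋ × 420 = 297 × 420 mm
A4: ⌊420/2⌋ × 297 = 210 × 297 mm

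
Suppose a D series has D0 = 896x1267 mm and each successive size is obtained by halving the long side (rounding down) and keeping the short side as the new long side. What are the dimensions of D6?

D1: ⌊1267/2⌋ × 896 = 633 × 896 mm
D2: ⌊896/2⌋ × 633 = 448 × 633 mm
D3: ⌊633/2⌋ × 448 = 316 × 448 mm
D4: ⌊448/2⌋ × 316 = 224 × 316 mm
D5: ⌊316/2⌋ × 224 = 158 × 224 mm
D6: ⌊224/2⌋ × 158 = 112 × 158 mm

112 × 158 mm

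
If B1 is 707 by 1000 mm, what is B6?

B2: ⌊1000/2⌋ × 707 = 500 × 707 mm
B3: ⌊707/2⌋ × 500 = 353 × 500 mm
B4: ⌊500/2⌋ × 353 = 250 × 353 mm
B5: ⌊353/2⌋ × 250 = 176 × 250 mm
B6: ⌊250/2⌋ × 176 = 125 × 176 mm

125 × 176 mm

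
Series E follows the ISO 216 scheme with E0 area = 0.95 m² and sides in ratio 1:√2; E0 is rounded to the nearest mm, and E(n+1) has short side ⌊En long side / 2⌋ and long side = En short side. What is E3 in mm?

289 × 410 mm

Let E0's short side be w mm. w · w√2 = 0.95 m² = 950,000 mm², so w ≈ 819.6 mm and w√2 ≈ 1159.1 mm → E0 = 820 × 1159 mm.
E1: ⌊1159/2⌋ × 820 = 579 × 820 mm
E2: ⌊820/2⌋ × 579 = 410 × 579 mm
E3: ⌊579/2⌋ × 410 = 289 × 410 mm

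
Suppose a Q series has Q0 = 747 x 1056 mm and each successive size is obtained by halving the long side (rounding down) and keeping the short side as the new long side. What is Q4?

186 × 264 mm

Q1: ⌊1056/2⌋ × 747 = 528 × 747 mm
Q2: ⌊747/2⌋ × 528 = 373 × 528 mm
Q3: ⌊528/2⌋ × 373 = 264 × 373 mm
Q4: ⌊373/2⌋ × 264 = 186 × 264 mm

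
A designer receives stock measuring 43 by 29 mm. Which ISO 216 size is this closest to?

B10 (31 × 44 mm)

Aspect ratio 43/29 ≈ 1.483 (ISO target is √2 ≈ 1.414).
In the B-series (B0 = 1000 × 1414 mm): B10 = 31 × 44 mm.
Off by 3 mm total — nearest standard size.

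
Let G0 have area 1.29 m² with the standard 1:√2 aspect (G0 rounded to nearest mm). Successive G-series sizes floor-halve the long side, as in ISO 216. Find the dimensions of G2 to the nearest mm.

Let G0's short side be w mm. w · w√2 = 1.29 m² = 1,290,000 mm², so w ≈ 955.1 mm and w√2 ≈ 1350.7 mm → G0 = 955 × 1351 mm.
G1: ⌊1351/2⌋ × 955 = 675 × 955 mm
G2: ⌊955/2⌋ × 675 = 477 × 675 mm

477 × 675 mm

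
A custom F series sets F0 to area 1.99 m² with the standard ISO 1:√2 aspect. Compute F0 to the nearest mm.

Let the short side be w mm. Then w · w√2 = 1.99 m² = 1,990,000 mm².
w² = 1,990,000/√2, so w ≈ 1186.2 mm; long side = w√2 ≈ 1677.6 mm.

1186 × 1678 mm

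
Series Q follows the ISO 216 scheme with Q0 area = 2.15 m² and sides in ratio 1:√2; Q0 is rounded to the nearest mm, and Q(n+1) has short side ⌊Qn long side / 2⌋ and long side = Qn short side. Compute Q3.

Let Q0's short side be w mm. w · w√2 = 2.15 m² = 2,150,000 mm², so w ≈ 1233.0 mm and w√2 ≈ 1743.7 mm → Q0 = 1233 × 1744 mm.
Q1: ⌊1744/2⌋ × 1233 = 872 × 1233 mm
Q2: ⌊1233/2⌋ × 872 = 616 × 872 mm
Q3: ⌊872/2⌋ × 616 = 436 × 616 mm

436 × 616 mm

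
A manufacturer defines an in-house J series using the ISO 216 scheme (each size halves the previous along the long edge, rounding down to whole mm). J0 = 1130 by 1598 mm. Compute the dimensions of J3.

J1: ⌊1598/2⌋ × 1130 = 799 × 1130 mm
J2: ⌊1130/2⌋ × 799 = 565 × 799 mm
J3: ⌊799/2⌋ × 565 = 399 × 565 mm

399 × 565 mm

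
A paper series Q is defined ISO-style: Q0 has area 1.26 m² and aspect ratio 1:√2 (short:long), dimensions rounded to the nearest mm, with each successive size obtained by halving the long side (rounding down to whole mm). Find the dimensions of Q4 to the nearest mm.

236 × 333 mm

Let Q0's short side be w mm. w · w√2 = 1.26 m² = 1,260,000 mm², so w ≈ 943.9 mm and w√2 ≈ 1334.9 mm → Q0 = 944 × 1335 mm.
Q1: ⌊1335/2⌋ × 944 = 667 × 944 mm
Q2: ⌊944/2⌋ × 667 = 472 × 667 mm
Q3: ⌊667/2⌋ × 472 = 333 × 472 mm
Q4: ⌊472/2⌋ × 333 = 236 × 333 mm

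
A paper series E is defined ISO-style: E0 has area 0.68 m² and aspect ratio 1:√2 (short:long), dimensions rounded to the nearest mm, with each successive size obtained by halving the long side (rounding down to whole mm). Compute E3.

245 × 346 mm

Let E0's short side be w mm. w · w√2 = 0.68 m² = 680,000 mm², so w ≈ 693.4 mm and w√2 ≈ 980.6 mm → E0 = 693 × 981 mm.
E1: ⌊981/2⌋ × 693 = 490 × 693 mm
E2: ⌊693/2⌋ × 490 = 346 × 490 mm
E3: ⌊490/2⌋ × 346 = 245 × 346 mm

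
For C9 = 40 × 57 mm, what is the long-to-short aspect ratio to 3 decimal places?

57 / 40 = 1.425
ISO 216 targets √2 ≈ 1.414; the +0.011 deviation is from mm rounding.

1.425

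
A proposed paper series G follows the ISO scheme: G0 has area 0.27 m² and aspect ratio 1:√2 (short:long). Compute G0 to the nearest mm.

Let the short side be w mm. Then w · w√2 = 0.27 m² = 270,000 mm².
w² = 270,000/√2, so w ≈ 436.9 mm; long side = w√2 ≈ 617.9 mm.

437 × 618 mm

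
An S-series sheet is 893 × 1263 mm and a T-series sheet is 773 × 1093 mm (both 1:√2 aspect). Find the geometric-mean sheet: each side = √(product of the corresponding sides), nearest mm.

831 × 1175 mm

Short side: √(893 · 773) = √690289 ≈ 830.8 → 831 mm
Long side: √(1263 · 1093) = √1380459 ≈ 1174.9 → 1175 mm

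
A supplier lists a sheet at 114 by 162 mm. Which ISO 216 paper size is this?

Aspect ratio 162/114 ≈ 1.421 — close to the ISO √2 ≈ 1.414.
In the C-series (envelope sizes, between A and B): C6 = 114 × 162 mm.

C6 (114 × 162 mm)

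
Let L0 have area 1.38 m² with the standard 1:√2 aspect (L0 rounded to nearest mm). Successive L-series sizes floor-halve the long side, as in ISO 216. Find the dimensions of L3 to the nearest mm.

Let L0's short side be w mm. w · w√2 = 1.38 m² = 1,380,000 mm², so w ≈ 987.8 mm and w√2 ≈ 1397.0 mm → L0 = 988 × 1397 mm.
L1: ⌊1397/2⌋ × 988 = 698 × 988 mm
L2: ⌊988/2⌋ × 698 = 494 × 698 mm
L3: ⌊698/2⌋ × 494 = 349 × 494 mm

349 × 494 mm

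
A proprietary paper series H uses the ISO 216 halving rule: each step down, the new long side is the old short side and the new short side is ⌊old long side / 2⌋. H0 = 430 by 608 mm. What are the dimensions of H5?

76 × 107 mm

H1 = 304 × 430 mm (from H0 by 1 halving).
H2: ⌊430/2⌋ × 304 = 215 × 304 mm
H3: ⌊304/2⌋ × 215 = 152 × 215 mm
H4: ⌊215/2⌋ × 152 = 107 × 152 mm
H5: ⌊152/2⌋ × 107 = 76 × 107 mm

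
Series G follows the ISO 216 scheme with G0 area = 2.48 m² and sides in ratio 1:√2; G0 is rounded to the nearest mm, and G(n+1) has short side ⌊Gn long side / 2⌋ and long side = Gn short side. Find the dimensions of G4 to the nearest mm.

Let G0's short side be w mm. w · w√2 = 2.48 m² = 2,480,000 mm², so w ≈ 1324.2 mm and w√2 ≈ 1872.8 mm → G0 = 1324 × 1873 mm.
G1: ⌊1873/2⌋ × 1324 = 936 × 1324 mm
G2: ⌊1324/2⌋ × 936 = 662 × 936 mm
G3: ⌊936/2⌋ × 662 = 468 × 662 mm
G4: ⌊662/2⌋ × 468 = 331 × 468 mm

331 × 468 mm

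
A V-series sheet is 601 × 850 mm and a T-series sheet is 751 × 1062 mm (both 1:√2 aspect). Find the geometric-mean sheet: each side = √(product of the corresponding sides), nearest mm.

672 × 950 mm

Short side: √(601 · 751) = √451351 ≈ 671.8 → 672 mm
Long side: √(850 · 1062) = √902700 ≈ 950.1 → 950 mm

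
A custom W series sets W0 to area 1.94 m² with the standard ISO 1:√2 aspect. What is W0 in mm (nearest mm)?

Let the short side be w mm. Then w · w√2 = 1.94 m² = 1,940,000 mm².
w² = 1,940,000/√2, so w ≈ 1171.2 mm; long side = w√2 ≈ 1656.4 mm.

1171 × 1656 mm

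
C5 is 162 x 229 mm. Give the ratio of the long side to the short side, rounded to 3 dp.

1.414

229 / 162 = 1.414
Matches √2 ≈ 1.414 — the ISO 216 defining ratio.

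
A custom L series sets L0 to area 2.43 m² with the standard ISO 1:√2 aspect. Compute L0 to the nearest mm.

1311 × 1854 mm

Let the short side be w mm. Then w · w√2 = 2.43 m² = 2,430,000 mm².
w² = 2,430,000/√2, so w ≈ 1310.8 mm; long side = w√2 ≈ 1853.8 mm.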